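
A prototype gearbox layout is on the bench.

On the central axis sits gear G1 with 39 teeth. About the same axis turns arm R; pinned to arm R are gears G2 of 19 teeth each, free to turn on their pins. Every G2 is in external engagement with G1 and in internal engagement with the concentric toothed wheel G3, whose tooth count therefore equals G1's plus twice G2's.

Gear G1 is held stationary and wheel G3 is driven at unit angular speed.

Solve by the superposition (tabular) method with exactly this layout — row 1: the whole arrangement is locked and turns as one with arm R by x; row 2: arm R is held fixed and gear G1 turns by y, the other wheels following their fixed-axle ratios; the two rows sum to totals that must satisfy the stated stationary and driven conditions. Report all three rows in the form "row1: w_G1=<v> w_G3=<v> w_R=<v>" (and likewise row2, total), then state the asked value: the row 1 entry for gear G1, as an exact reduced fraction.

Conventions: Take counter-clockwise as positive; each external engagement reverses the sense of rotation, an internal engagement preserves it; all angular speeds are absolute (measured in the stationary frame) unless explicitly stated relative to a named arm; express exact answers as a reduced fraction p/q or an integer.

row1: w_G1=77/116 w_G3=77/116 w_R=77/116
row2: w_G1=-77/116 w_G3=39/116 w_R=0
total: w_G1=0 w_G3=1 w_R=77/116
asked value: 77/116

recognized (axles ride arm R): planetary set, 39/19/77 teeth
row 1: whole set turns with the arm by x
row 2 — arm fixed, fixed-axis ratios: sun y, ring −(39/77)·y, arm 0
boundary: total ω_sun = x + y = 0 and total ω_ring = x − (39/77)·y = 1  ⇒  y = -77/116, x = 77/116
row 2 ring = −(39/77)·(-77/116) = 39/116
totals (row 1 + row 2): sun 77/116 + (-77/116) = 0, ring 77/116 + 39/116 = 1, arm 77/116 + 0 = 77/116
asked cell (row1, sun) = 77/116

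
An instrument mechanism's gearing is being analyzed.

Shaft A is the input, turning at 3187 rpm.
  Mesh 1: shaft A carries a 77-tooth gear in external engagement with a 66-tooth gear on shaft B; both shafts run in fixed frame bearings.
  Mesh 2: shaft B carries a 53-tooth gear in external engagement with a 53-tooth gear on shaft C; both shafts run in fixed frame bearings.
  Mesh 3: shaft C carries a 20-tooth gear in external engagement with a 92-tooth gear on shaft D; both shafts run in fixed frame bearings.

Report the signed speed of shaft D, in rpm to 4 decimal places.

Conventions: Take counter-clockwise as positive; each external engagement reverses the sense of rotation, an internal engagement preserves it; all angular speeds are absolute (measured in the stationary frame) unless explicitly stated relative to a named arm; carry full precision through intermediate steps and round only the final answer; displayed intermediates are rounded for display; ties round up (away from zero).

recognized (4 fixed axles, 3 meshes): fixed-axis compound train
mesh 1 [77T→66T]: ω = 3187.0000×77/66 = 3718.1667 rpm, sense flips to −
mesh 2 [53T→53T]: ω = 3718.1667×53/53 = 3718.1667 rpm, sense flips to +
mesh 3 [20T→92T]: ω = 3718.1667×20/92 = 808.2971 rpm, sense flips to −
signed output speed = -808.2971 rpm

-808.2971 rpm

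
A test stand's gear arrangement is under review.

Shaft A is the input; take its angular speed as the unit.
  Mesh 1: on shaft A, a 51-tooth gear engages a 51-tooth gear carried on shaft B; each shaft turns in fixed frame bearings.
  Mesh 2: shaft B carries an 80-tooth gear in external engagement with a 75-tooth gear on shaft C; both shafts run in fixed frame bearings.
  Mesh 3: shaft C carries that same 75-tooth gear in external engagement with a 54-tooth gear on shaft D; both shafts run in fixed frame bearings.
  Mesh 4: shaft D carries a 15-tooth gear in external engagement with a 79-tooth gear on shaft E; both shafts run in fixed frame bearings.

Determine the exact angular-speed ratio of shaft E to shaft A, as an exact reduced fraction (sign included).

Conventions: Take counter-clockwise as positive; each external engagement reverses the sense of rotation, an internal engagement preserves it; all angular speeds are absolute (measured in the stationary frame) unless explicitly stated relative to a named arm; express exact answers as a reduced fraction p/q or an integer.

class = fixed-axis compound train [4 meshes; 4 ratios multiply, 4 sense flips]
mesh 1 [51T→51T]: running ratio 1, sense −
mesh 2 [80T→75T]: running ratio 16/15, sense +
mesh 3 [75T→54T]: running ratio 40/27, sense −
mesh 4 [15T→79T]: running ratio 200/711, sense +
ω_out/ω_in = 200/711

200/711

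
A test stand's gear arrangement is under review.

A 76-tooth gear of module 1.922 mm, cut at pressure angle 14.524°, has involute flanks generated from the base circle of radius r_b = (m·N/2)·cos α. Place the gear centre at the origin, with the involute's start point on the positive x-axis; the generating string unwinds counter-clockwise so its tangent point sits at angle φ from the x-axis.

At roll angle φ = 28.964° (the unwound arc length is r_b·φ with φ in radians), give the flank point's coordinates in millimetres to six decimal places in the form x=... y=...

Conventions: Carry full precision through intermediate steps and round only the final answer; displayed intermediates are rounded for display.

recognized (one wheel, involute flank): single-mesh tooth geometry, m = 1.922, N = 76
pitch radius r_p = m·N/2 = 1.922·76/2 = 73.036000
base radius r_b = r_p·cos α = 73.036000·cos 14.524° = 70.701965
roll angle φ = 28.964° = 0.50551716 rad
x = r_b·(cos φ + φ·sin φ) = 79.166820
y = r_b·(sin φ − φ·cos φ) = 2.967419

x=79.166820 y=2.967419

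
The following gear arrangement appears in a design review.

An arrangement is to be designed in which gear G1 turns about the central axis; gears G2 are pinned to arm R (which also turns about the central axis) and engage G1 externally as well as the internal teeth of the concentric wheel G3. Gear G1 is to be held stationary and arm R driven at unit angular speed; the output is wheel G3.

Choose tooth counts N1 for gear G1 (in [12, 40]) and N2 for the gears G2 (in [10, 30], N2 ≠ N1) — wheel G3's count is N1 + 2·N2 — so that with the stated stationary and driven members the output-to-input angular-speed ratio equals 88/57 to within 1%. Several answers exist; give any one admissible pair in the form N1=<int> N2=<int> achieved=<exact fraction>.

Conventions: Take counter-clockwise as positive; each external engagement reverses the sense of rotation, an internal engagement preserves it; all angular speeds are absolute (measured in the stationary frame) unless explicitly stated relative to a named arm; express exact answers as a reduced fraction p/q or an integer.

design class (target 88/57): planetary set
Willis with ω_sun = 0: ω_ring/ω_arm = (N1+N3)/N3; set equal to 88/57  ⇒  N3/N1 = 1/(88/57 − 1) = 57/31
N3 = N1 + 2·N2  ⇒  N2/N1 = (N3/N1 − 1)/2 = (57/31 − 1)/2 = 13/31
smallest multiple with N1 ≥ 12 and N2 ≥ 10: k = 1  ⇒  N1 = 1·31 = 31, N2 = 1·13 = 13 (N1 ≤ 40, N2 ≤ 30, N2 ≠ N1 ✓), N3 = 31 + 2·13 = 57
check: (N1+N3)/N3 with N1 = 31, N3 = 57 gives 88/57; |achieved − target| = 0 ≤ 22/1425 ✓

N1=31 N2=13 achieved=88/57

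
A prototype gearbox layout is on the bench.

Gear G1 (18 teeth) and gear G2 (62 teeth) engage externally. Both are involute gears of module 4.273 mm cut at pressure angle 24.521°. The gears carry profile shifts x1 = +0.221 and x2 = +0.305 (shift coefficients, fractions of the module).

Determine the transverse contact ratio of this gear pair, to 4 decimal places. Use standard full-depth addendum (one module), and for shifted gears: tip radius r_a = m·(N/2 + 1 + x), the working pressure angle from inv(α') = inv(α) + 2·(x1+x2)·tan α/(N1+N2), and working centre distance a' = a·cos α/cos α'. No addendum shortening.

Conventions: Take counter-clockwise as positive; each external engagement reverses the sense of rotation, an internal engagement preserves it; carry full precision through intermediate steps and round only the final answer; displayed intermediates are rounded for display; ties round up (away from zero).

1.4250

class = single-mesh tooth geometry [involute pair 18T × 62T, m = 4.273]
base radii: r_b1 = 34.988533, r_b2 = 120.516058
tip radii: r_a1 = 43.674333, r_a2 = 138.039265
inv(α') = inv(24.521°) + 2·(+0.221+0.305)·tan α/(18+62) = 0.03419541  ⇒  α' = 26.05968°
a' = a·cos α / cos α' = 170.9200·cos 24.521°/cos 26.05968° = 173.102740
action lengths: √(r_a1²−r_b1²) = 26.139050, √(r_a2²−r_b2²) = 67.310611
base pitch p_b = π·m·cos α = 12.213302
CR = (26.139050 + 67.310611 − 173.102740·sin 26.05968°)/12.213302 = 1.425037
contact ratio ≈ 1.4250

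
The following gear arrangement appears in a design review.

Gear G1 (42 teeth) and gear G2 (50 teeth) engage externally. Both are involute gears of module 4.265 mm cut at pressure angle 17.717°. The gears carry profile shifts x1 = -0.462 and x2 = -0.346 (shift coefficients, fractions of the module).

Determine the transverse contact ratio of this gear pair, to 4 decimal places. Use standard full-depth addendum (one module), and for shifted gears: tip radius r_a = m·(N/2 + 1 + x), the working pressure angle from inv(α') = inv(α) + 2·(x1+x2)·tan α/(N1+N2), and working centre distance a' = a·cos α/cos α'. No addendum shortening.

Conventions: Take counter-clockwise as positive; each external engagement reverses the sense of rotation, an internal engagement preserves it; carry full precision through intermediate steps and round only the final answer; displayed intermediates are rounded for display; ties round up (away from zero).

class = single-mesh tooth geometry [involute pair 42T × 50T, m = 4.265]
base radii: r_b1 = 85.317042, r_b2 = 101.567907
tip radii: r_a1 = 91.859570, r_a2 = 109.414310
inv(α') = inv(17.717°) + 2·(-0.462-0.346)·tan α/(42+50) = 0.00463616  ⇒  α' = 13.67348°
a' = a·cos α / cos α' = 196.1900·cos 17.717°/cos 13.67348° = 192.336013
action lengths: √(r_a1²−r_b1²) = 34.046775, √(r_a2²−r_b2²) = 40.687239
base pitch p_b = π·m·cos α = 12.763400
CR = (34.046775 + 40.687239 − 192.336013·sin 13.67348°)/12.763400 = 2.293120
contact ratio ≈ 2.2931

2.2931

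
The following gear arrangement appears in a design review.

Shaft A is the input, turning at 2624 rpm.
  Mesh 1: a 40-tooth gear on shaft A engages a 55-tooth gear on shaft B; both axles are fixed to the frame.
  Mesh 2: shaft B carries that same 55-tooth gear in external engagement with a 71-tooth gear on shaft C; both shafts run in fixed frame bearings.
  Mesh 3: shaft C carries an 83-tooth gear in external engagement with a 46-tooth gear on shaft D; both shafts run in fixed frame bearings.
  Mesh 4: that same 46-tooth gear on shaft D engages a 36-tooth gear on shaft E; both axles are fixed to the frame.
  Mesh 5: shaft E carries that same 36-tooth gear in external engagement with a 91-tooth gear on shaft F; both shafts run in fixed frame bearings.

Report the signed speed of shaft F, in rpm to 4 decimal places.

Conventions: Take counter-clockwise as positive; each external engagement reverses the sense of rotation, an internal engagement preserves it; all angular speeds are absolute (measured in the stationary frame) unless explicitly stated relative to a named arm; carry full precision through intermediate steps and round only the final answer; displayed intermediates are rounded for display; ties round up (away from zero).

-1348.3486 rpm

topology: fixed-axis compound train — 5 meshes, A→F
mesh 1 [40T→55T]: ω = 2624.0000×40/55 = 1908.3636 rpm, sense flips to −
mesh 2 [55T→71T]: ω = 1908.3636×55/71 = 1478.3099 rpm, sense flips to +
mesh 3 [83T→46T]: ω = 1478.3099×83/46 = 2667.3852 rpm, sense flips to −
mesh 4 [46T→36T]: ω = 2667.3852×46/36 = 3408.3255 rpm, sense flips to +
mesh 5 [36T→91T]: ω = 3408.3255×36/91 = 1348.3486 rpm, sense flips to −
signed output speed = -1348.3486 rpm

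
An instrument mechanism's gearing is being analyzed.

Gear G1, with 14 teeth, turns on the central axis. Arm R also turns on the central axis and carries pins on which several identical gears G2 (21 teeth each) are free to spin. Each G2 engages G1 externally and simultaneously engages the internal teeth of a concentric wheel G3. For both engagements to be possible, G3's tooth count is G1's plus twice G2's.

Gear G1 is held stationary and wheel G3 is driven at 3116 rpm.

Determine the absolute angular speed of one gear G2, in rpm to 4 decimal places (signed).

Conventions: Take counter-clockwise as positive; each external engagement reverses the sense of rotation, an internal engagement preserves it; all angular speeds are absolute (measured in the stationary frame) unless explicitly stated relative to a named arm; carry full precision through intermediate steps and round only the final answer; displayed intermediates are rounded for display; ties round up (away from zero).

+4154.6667 rpm

topology: planetary set — G1 14T / G2 21T / G3 56T, arm = carrier (Willis)
normalise by the input: solve with ω_ring = 1, then scale by 3116 rpm
ring teeth: 14 + 2·21 = 56
14(ω_sun−ω_arm) = −56(ω_ring−ω_arm),  ω_sun = 0, ω_ring = 1
14(0−ω_arm) = −56(1−ω_arm)  ⇒  70·ω_arm = 56  ⇒  ω_arm = 4/5
sun–planet mesh: 14·(0−4/5) = −21·(ω_p−ω_arm)  ⇒  ω_p−ω_arm = 8/15
ω_p = 4/5 + 8/15 = 4/3
scale: ω_p = 4/3 × 3116 rpm = +4154.6667 rpm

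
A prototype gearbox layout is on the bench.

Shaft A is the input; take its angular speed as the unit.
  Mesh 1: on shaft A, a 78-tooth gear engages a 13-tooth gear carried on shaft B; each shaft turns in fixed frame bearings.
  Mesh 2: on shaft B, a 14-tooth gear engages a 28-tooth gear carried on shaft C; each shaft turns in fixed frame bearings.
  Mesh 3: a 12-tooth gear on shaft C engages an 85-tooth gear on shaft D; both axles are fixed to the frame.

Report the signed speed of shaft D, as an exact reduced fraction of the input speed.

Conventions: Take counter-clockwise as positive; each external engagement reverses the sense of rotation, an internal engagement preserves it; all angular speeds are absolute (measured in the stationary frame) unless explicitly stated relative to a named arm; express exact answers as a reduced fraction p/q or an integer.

-36/85

3-mesh fixed-axis compound train (all bearings frame-fixed)
mesh 1 [78T→13T]: |ω|/ω_in = 1×78/13 = 6, sense flips to −
mesh 2 [14T→28T]: |ω|/ω_in = 6×14/28 = 3, sense flips to +
mesh 3 [12T→85T]: |ω|/ω_in = 3×12/85 = 36/85, sense flips to −
signed output speed (× input speed) = -36/85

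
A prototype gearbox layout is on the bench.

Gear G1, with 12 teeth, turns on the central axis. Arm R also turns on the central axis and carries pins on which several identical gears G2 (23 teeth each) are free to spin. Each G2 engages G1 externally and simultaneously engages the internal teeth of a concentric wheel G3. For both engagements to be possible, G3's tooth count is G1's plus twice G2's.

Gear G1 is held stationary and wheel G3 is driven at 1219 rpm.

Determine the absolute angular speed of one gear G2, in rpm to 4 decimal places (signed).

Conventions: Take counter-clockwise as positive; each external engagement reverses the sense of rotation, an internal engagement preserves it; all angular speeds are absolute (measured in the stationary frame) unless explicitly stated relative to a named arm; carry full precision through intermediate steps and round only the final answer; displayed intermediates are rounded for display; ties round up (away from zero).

+1537.0000 rpm

class = planetary set [G3 = 12+2·23 = 58; Willis about the carrier]
normalise by the input: solve with ω_ring = 1, then scale by 1219 rpm
ring teeth: 12 + 2·23 = 58
12(ω_sun−ω_arm) = −58(ω_ring−ω_arm),  ω_sun = 0, ω_ring = 1
12(0−ω_arm) = −58(1−ω_arm)  ⇒  70·ω_arm = 58  ⇒  ω_arm = 29/35
sun–planet mesh: 12·(0−29/35) = −23·(ω_p−ω_arm)  ⇒  ω_p−ω_arm = 348/805
ω_p = 29/35 + 348/805 = 29/23
scale: ω_p = 29/23 × 1219 rpm = +1537.0000 rpm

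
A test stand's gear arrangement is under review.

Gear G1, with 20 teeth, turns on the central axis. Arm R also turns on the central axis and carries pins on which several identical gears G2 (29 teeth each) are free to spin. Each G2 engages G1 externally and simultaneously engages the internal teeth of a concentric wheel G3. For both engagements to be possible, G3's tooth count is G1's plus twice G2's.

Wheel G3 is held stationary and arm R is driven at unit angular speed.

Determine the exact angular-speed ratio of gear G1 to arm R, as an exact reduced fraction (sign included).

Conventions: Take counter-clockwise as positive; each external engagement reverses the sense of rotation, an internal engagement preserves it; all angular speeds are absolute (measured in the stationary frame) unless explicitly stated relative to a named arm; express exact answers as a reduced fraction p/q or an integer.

49/10

topology: planetary set — G1 20T / G2 29T / G3 78T, arm = carrier (Willis)
ring teeth: 20 + 2·29 = 78
20(ω_sun−ω_arm) = −78(ω_ring−ω_arm),  ω_ring = 0, ω_arm = 1
ω_sun = 1 − (78/20)(0−1) = 49/10
ω_out/ω_in = 49/10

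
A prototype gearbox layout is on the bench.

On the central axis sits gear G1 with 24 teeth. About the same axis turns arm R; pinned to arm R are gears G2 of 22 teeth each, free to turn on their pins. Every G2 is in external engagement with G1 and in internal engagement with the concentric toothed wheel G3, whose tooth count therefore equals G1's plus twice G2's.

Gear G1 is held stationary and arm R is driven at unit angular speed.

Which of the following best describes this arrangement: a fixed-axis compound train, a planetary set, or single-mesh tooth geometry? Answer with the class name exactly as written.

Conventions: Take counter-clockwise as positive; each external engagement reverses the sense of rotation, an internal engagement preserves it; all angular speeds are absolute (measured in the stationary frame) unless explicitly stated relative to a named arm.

planetary set

topology: planetary set — G1 24T / G2 22T / G3 68T, arm = carrier (Willis)
classification: planetary set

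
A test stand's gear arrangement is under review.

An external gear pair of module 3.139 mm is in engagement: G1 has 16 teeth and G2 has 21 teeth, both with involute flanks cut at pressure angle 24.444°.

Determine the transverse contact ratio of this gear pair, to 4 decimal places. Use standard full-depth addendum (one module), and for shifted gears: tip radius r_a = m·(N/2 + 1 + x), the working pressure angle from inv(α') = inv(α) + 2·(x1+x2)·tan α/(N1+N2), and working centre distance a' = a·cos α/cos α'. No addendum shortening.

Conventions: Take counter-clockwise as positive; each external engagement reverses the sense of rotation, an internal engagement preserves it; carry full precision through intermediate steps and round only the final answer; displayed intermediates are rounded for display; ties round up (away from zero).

1.4077

recognized (one external pair, fixed centres): single-mesh tooth geometry, m = 3.139, N1 = 16, N2 = 21
base radii: r_b1 = 22.861115, r_b2 = 30.005213
tip radii: r_a1 = 28.251000, r_a2 = 36.098500
no profile shift: α' = α, a' = a
action lengths: √(r_a1²−r_b1²) = 16.597844, √(r_a2²−r_b2²) = 20.069601
base pitch p_b = π·m·cos α = 8.977539
CR = (16.597844 + 20.069601 − 58.071500·sin 24.44400°)/8.977539 = 1.407651
contact ratio ≈ 1.4077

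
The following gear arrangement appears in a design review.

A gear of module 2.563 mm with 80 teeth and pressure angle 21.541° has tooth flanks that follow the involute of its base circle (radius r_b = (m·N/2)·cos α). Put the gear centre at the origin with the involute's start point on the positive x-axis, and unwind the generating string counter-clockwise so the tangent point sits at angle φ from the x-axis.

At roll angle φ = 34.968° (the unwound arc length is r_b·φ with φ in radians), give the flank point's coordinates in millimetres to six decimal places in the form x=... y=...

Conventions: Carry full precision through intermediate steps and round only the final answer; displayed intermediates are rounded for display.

recognized (one wheel, involute flank): single-mesh tooth geometry, m = 2.563, N = 80
pitch radius r_p = m·N/2 = 2.563·80/2 = 102.520000
base radius r_b = r_p·cos α = 102.520000·cos 21.541° = 95.359497
roll angle φ = 34.968° = 0.61030673 rad
x = r_b·(cos φ + φ·sin φ) = 111.499145
y = r_b·(sin φ − φ·cos φ) = 6.960233

x=111.499145 y=6.960233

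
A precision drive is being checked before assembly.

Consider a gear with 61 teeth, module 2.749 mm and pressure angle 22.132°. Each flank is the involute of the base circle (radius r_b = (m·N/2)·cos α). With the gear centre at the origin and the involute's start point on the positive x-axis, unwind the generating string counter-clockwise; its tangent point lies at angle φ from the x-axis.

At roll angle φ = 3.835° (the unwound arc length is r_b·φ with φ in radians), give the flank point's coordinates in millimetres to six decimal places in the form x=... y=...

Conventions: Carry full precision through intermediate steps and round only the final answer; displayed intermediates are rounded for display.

x=77.840482 y=0.007760

class = single-mesh tooth geometry [base-circle involute, m = 2.749, 61T]
pitch radius r_p = m·N/2 = 2.749·61/2 = 83.844500
base radius r_b = r_p·cos α = 83.844500·cos 22.132° = 77.666700
roll angle φ = 3.835° = 0.06693338 rad
x = r_b·(cos φ + φ·sin φ) = 77.840482
y = r_b·(sin φ − φ·cos φ) = 0.007760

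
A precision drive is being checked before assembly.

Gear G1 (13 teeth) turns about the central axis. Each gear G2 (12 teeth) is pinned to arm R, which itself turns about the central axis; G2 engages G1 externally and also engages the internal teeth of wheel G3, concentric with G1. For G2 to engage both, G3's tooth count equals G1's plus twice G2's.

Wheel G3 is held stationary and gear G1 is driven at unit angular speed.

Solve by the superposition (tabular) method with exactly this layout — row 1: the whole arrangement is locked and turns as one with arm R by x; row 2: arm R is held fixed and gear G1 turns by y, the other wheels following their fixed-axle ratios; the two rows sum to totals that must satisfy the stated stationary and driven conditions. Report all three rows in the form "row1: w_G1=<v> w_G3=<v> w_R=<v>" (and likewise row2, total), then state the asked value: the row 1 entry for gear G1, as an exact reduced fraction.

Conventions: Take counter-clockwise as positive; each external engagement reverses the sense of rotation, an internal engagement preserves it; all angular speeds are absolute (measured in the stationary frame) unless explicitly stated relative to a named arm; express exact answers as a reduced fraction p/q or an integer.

class = planetary set [G3 = 13+2·12 = 37; Willis about the carrier]
row 1: whole set turns with the arm by x
superposition row 2 [arm held]: sun y, ring −(13/37)·y, arm 0
boundary: total ω_ring = x − (13/37)·y = 0 and total ω_sun = x + y = 1  ⇒  y = 37/50, x = 13/50
row 2 ring = −(13/37)·37/50 = -13/50
totals (row 1 + row 2): sun 13/50 + 37/50 = 1, ring 13/50 + (-13/50) = 0, arm 13/50 + 0 = 13/50
asked cell (row1, sun) = 13/50

row1: w_G1=13/50 w_G3=13/50 w_R=13/50
row2: w_G1=37/50 w_G3=-13/50 w_R=0
total: w_G1=1 w_G3=0 w_R=13/50
asked value: 13/50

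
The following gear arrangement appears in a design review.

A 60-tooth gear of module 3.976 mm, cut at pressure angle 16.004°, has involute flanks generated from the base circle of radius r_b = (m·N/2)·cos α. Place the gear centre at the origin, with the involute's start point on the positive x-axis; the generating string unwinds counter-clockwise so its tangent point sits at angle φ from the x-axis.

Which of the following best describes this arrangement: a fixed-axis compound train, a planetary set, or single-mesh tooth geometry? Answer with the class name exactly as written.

single-mesh tooth geometry

single-mesh involute tooth geometry (60T wheel at module 3.976)
classification: single-mesh tooth geometry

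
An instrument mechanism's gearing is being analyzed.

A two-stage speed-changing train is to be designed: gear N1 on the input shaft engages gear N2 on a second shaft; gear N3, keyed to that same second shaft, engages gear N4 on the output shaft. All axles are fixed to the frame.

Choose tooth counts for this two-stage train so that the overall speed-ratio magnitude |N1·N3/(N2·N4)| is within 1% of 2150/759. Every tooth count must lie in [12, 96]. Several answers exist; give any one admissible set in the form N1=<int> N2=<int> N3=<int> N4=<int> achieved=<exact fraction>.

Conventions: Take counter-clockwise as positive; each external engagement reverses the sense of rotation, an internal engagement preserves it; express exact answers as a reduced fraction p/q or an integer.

topology: fixed-axis compound train — 2 stages, target 2150/759
target = 2150/759 in lowest terms: an exact hit needs N1·N3 = k·2150 and N2·N4 = k·759 for one integer k, every count in [12, 96]; additionally prefer no 1:1 stage (N1 ≠ N2, N3 ≠ N4)
k = 1: N1·N3 = 2150 = 25·86, N2·N4 = 759 = 23·33
achieved = 25·86/(23·33) = 2150/759; |achieved − target| = 0 ≤ 43/1518 ✓

N1=25 N2=23 N3=86 N4=33 achieved=2150/759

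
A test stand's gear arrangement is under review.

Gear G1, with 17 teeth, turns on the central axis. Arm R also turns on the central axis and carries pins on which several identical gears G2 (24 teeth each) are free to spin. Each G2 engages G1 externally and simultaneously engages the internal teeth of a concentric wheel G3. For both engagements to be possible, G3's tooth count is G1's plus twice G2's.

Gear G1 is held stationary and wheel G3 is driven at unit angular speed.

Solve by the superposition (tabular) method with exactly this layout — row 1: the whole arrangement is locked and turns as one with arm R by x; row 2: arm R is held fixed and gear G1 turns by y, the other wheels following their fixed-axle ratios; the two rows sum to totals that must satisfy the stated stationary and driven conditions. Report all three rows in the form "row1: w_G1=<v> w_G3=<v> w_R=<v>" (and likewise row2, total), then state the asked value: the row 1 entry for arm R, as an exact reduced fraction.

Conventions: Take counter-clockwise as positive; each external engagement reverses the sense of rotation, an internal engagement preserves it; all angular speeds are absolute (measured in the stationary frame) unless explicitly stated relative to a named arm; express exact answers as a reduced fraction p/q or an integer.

recognized (axles ride arm R): planetary set, 17/24/65 teeth
row 1: whole set turns with the arm by x
superposition row 2 [arm held]: sun y, ring −(17/65)·y, arm 0
boundary: total ω_sun = x + y = 0 and total ω_ring = x − (17/65)·y = 1  ⇒  y = -65/82, x = 65/82
row 2 ring = −(17/65)·(-65/82) = 17/82
totals (row 1 + row 2): sun 65/82 + (-65/82) = 0, ring 65/82 + 17/82 = 1, arm 65/82 + 0 = 65/82
asked cell (row1, arm) = 65/82

row1: w_G1=65/82 w_G3=65/82 w_R=65/82
row2: w_G1=-65/82 w_G3=17/82 w_R=0
total: w_G1=0 w_G3=1 w_R=65/82
asked value: 65/82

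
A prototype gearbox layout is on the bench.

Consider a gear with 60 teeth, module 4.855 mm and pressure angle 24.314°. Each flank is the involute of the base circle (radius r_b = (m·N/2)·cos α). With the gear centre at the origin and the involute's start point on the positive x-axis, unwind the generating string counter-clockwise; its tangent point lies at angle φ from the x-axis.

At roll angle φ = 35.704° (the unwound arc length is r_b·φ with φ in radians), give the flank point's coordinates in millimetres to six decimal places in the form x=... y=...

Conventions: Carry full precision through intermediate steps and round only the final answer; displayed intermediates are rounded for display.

x=156.053868 y=10.296165

class = single-mesh tooth geometry [base-circle involute, m = 4.855, 60T]
pitch radius r_p = m·N/2 = 4.855·60/2 = 145.650000
base radius r_b = r_p·cos α = 145.650000·cos 24.314° = 132.731238
roll angle φ = 35.704° = 0.62315236 rad
x = r_b·(cos φ + φ·sin φ) = 156.053868
y = r_b·(sin φ − φ·cos φ) = 10.296165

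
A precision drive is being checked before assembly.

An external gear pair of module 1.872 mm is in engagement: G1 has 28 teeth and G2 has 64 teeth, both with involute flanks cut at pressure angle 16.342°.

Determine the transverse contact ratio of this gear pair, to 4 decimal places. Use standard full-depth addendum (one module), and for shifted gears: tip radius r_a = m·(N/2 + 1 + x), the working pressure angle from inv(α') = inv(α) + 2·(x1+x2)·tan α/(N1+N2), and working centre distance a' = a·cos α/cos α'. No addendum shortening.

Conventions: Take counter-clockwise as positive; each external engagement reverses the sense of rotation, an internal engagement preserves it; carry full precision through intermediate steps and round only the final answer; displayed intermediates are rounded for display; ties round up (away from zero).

recognized (one external pair, fixed centres): single-mesh tooth geometry, m = 1.872, N1 = 28, N2 = 64
base radii: r_b1 = 25.149178, r_b2 = 57.483836
tip radii: r_a1 = 28.080000, r_a2 = 61.776000
no profile shift: α' = α, a' = a
action lengths: √(r_a1²−r_b1²) = 12.490205, √(r_a2²−r_b2²) = 22.624826
base pitch p_b = π·m·cos α = 5.643462
CR = (12.490205 + 22.624826 − 86.112000·sin 16.34200°)/5.643462 = 1.928901
contact ratio ≈ 1.9289

1.9289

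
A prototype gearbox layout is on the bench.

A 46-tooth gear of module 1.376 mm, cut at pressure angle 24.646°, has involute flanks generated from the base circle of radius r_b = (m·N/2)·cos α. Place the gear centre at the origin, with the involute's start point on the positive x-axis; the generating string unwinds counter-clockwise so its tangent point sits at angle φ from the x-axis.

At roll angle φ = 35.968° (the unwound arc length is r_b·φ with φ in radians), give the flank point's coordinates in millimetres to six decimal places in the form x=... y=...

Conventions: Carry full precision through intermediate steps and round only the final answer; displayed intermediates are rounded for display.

x=33.886498 y=2.279873

class = single-mesh tooth geometry [base-circle involute, m = 1.376, 46T]
pitch radius r_p = m·N/2 = 1.376·46/2 = 31.648000
base radius r_b = r_p·cos α = 31.648000·cos 24.646° = 28.764918
roll angle φ = 35.968° = 0.62776003 rad
x = r_b·(cos φ + φ·sin φ) = 33.886498
y = r_b·(sin φ − φ·cos φ) = 2.279873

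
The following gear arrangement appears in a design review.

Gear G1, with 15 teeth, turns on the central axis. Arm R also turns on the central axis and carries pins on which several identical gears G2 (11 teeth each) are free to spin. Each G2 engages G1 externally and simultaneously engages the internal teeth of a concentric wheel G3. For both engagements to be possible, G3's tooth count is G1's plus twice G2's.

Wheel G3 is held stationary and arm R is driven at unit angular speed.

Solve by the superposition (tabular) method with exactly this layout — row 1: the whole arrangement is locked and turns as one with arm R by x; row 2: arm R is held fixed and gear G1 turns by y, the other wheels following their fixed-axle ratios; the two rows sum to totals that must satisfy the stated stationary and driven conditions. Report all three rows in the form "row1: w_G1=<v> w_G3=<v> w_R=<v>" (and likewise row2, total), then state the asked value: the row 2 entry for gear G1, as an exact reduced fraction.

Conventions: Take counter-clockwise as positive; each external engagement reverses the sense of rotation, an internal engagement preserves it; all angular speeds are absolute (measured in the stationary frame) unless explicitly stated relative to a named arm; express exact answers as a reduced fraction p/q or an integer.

row1: w_G1=1 w_G3=1 w_R=1
row2: w_G1=37/15 w_G3=-1 w_R=0
total: w_G1=52/15 w_G3=0 w_R=1
asked value: 37/15

planetary set (15T centre, 11T on arm, 37T internal) — Willis relation
row 1 — lock + rotate with arm: ω_sun = ω_ring = ω_arm = x
row 2 (arm held, sun turns y): ω_ring = −(15/37)·y, ω_arm = 0
boundary: total ω_ring = x − (15/37)·y = 0 and total ω_arm = x = 1  ⇒  y = 37/15, x = 1
row 2 ring = −(15/37)·37/15 = -1
totals (row 1 + row 2): sun 1 + 37/15 = 52/15, ring 1 + (-1) = 0, arm 1 + 0 = 1
asked cell (row2, sun) = 37/15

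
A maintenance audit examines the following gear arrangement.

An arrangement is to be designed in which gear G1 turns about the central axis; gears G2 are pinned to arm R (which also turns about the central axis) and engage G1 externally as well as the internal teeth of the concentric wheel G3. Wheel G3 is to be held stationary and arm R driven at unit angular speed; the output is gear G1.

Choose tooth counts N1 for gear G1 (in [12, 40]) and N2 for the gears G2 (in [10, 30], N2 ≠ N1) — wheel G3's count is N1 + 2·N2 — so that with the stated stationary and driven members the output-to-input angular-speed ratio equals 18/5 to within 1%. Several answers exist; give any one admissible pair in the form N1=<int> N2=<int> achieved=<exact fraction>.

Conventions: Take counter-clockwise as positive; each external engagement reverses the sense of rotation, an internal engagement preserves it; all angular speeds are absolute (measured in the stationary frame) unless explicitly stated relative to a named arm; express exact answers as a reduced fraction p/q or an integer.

N1=15 N2=12 achieved=18/5

topology: planetary set — design target 18/5, arm = carrier (Willis)
Willis with ω_ring = 0: ω_sun/ω_arm = (N1+N3)/N1; set equal to 18/5  ⇒  N3/N1 = 18/5 − 1 = 13/5
N3 = N1 + 2·N2  ⇒  N2/N1 = (N3/N1 − 1)/2 = (13/5 − 1)/2 = 4/5
smallest multiple with N1 ≥ 12 and N2 ≥ 10: k = 3  ⇒  N1 = 3·5 = 15, N2 = 3·4 = 12 (N1 ≤ 40, N2 ≤ 30, N2 ≠ N1 ✓), N3 = 15 + 2·12 = 39
check: (N1+N3)/N1 with N1 = 15, N3 = 39 gives 18/5; |achieved − target| = 0 ≤ 9/250 ✓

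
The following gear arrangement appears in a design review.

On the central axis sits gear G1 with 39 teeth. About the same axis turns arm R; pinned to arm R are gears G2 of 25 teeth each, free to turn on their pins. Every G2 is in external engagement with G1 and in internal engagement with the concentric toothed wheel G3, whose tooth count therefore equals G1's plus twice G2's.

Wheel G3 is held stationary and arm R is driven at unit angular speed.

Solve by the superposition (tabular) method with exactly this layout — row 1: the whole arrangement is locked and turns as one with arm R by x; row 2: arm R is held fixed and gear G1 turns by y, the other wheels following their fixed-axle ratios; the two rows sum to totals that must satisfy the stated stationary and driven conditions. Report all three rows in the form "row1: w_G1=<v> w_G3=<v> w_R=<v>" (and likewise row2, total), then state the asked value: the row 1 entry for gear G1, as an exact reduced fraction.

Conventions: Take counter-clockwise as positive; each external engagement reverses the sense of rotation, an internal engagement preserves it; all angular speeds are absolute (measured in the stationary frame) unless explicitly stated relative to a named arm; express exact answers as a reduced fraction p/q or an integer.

row1: w_G1=1 w_G3=1 w_R=1
row2: w_G1=89/39 w_G3=-1 w_R=0
total: w_G1=128/39 w_G3=0 w_R=1
asked value: 1

class = planetary set [G3 = 39+2·25 = 89; Willis about the carrier]
row 1 — lock + rotate with arm: ω_sun = ω_ring = ω_arm = x
row 2 (arm held, sun turns y): ω_ring = −(39/89)·y, ω_arm = 0
boundary: total ω_ring = x − (39/89)·y = 0 and total ω_arm = x = 1  ⇒  y = 89/39, x = 1
row 2 ring = −(39/89)·89/39 = -1
totals (row 1 + row 2): sun 1 + 89/39 = 128/39, ring 1 + (-1) = 0, arm 1 + 0 = 1
asked cell (row1, sun) = 1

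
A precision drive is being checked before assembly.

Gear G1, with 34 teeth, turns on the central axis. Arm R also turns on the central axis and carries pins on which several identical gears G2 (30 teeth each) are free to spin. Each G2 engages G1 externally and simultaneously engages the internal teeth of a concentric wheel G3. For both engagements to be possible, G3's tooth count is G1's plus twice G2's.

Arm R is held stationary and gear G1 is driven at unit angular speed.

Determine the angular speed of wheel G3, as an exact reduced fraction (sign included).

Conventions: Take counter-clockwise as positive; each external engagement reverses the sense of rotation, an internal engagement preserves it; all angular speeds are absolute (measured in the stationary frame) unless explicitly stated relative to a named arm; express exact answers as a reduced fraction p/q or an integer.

-17/47

planetary set (34T centre, 30T on arm, 94T internal) — Willis relation
ring teeth: 34 + 2·30 = 94
34(ω_sun−ω_arm) = −94(ω_ring−ω_arm),  ω_arm = 0, ω_sun = 1
ω_ring = 0 − (34/94)(1−0) = -17/47
exact speed ratio = -17/47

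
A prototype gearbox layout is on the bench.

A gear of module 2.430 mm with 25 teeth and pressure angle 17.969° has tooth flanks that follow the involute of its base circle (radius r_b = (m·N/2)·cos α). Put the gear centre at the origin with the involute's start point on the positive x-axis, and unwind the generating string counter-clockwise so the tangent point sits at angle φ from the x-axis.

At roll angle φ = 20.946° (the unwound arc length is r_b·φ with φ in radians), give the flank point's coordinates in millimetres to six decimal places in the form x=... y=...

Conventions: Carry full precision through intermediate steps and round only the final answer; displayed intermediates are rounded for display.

x=30.760133 y=0.464299

class = single-mesh tooth geometry [base-circle involute, m = 2.430, 25T]
pitch radius r_p = m·N/2 = 2.430·25/2 = 30.375000
base radius r_b = r_p·cos α = 30.375000·cos 17.969° = 28.893416
roll angle φ = 20.946° = 0.36557667 rad
x = r_b·(cos φ + φ·sin φ) = 30.760133
y = r_b·(sin φ − φ·cos φ) = 0.464299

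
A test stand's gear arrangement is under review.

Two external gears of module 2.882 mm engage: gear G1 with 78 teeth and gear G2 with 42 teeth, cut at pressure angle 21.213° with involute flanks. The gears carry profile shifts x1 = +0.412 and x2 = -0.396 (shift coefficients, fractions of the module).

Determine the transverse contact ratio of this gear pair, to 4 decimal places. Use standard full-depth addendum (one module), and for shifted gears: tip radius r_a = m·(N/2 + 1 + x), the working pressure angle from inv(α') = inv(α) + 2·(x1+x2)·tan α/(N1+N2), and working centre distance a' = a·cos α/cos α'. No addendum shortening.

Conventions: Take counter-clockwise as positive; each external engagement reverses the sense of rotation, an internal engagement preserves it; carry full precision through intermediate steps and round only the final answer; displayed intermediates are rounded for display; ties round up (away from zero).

class = single-mesh tooth geometry [involute pair 78T × 42T, m = 2.882]
base radii: r_b1 = 104.782106, r_b2 = 56.421134
tip radii: r_a1 = 116.467384, r_a2 = 62.262728
inv(α') = inv(21.213°) + 2·(+0.412-0.396)·tan α/(78+42) = 0.01800230  ⇒  α' = 21.25228°
a' = a·cos α / cos α' = 172.9200·cos 21.213°/cos 21.25228° = 172.966071
action lengths: √(r_a1²−r_b1²) = 50.846454, √(r_a2²−r_b2²) = 26.330647
base pitch p_b = π·m·cos α = 8.440582
CR = (50.846454 + 26.330647 − 172.966071·sin 21.25228°)/8.440582 = 1.715662
contact ratio ≈ 1.7157

1.7157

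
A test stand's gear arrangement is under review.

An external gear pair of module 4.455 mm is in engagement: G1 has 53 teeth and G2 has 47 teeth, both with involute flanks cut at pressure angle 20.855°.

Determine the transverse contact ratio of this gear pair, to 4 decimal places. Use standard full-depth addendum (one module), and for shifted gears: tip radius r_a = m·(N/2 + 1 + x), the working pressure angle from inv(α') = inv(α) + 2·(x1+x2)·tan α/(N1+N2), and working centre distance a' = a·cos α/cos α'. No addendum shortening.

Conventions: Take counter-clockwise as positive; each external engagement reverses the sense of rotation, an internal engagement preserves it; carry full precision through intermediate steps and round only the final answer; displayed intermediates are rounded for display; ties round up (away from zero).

1.7101

class = single-mesh tooth geometry [involute pair 53T × 47T, m = 4.455]
base radii: r_b1 = 110.322888, r_b2 = 97.833505
tip radii: r_a1 = 122.512500, r_a2 = 109.147500
no profile shift: α' = α, a' = a
action lengths: √(r_a1²−r_b1²) = 53.274506, √(r_a2²−r_b2²) = 48.391963
base pitch p_b = π·m·cos α = 13.078852
CR = (53.274506 + 48.391963 − 222.750000·sin 20.85500°)/13.078852 = 1.710130
contact ratio ≈ 1.7101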